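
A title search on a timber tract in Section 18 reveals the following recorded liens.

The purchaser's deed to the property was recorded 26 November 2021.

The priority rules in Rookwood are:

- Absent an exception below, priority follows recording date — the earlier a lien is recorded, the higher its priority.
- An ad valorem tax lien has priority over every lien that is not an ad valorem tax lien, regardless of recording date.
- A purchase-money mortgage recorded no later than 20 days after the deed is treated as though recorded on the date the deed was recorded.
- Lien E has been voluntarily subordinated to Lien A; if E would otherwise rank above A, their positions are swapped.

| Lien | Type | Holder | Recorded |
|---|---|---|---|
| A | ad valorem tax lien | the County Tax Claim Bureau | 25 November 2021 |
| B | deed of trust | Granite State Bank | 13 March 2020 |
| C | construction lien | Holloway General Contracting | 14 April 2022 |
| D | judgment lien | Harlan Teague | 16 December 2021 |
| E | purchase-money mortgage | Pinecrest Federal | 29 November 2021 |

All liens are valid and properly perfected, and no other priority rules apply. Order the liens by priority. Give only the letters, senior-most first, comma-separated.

A, B, E, D, C

Adjusting effective dates: E's effective date is the deed date, 26 November 2021.
As an ad valorem tax lien, A is senior to every other lien.
Ordering the rest by effective date: B (13 March 2020), E (26 November 2021), D (16 December 2021), C (14 April 2022).
Since E is not senior to A, the subordination leaves the order unchanged.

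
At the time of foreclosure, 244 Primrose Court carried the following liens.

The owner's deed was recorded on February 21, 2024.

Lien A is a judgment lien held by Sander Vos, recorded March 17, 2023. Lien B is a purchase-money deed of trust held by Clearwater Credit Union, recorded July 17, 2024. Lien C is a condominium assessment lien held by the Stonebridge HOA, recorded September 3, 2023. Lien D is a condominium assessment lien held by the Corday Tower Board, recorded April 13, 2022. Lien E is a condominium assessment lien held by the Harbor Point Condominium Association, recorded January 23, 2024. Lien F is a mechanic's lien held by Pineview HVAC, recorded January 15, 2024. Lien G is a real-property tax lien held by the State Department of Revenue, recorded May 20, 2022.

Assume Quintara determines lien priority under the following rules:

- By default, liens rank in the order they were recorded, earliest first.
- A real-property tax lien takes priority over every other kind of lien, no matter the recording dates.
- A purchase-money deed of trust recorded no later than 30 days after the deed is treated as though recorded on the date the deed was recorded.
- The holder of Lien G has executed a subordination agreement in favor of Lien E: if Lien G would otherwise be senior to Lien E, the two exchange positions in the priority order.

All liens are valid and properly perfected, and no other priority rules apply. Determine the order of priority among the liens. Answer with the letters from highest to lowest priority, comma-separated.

Effective dates after the stated exceptions: B was recorded 147 days after the deed — beyond 30 days — so no relation-back applies.
G is a real-property tax lien and takes priority over every other lien.
Among the remaining liens, by effective date: D (April 13, 2022), A (March 17, 2023), C (September 3, 2023), F (January 15, 2024), E (January 23, 2024), B (July 17, 2024).
G is senior to E before the subordination, so the two trade places.

E, D, A, C, F, G, B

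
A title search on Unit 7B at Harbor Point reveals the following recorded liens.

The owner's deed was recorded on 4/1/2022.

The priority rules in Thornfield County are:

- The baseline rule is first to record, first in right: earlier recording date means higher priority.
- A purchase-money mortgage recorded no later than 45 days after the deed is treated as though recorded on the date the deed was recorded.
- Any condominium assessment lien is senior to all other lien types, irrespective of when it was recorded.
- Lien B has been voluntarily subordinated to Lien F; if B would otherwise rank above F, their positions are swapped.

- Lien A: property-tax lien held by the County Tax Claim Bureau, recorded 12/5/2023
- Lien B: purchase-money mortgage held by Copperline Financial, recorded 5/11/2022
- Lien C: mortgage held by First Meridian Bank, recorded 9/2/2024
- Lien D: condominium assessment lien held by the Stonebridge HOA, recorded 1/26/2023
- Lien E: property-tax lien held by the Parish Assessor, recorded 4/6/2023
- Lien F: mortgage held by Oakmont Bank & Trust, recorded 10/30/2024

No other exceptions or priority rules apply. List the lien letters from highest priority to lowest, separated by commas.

Effective dates after the stated exceptions: B's effective date is the deed date, 4/1/2022.
D, as a condominium assessment lien, has superpriority and ranks first.
Among the remaining liens, by effective date: B (4/1/2022), E (4/6/2023), A (12/5/2023), C (9/2/2024), F (10/30/2024).
B is senior to F before the subordination, so the two trade places.

D, F, E, A, C, B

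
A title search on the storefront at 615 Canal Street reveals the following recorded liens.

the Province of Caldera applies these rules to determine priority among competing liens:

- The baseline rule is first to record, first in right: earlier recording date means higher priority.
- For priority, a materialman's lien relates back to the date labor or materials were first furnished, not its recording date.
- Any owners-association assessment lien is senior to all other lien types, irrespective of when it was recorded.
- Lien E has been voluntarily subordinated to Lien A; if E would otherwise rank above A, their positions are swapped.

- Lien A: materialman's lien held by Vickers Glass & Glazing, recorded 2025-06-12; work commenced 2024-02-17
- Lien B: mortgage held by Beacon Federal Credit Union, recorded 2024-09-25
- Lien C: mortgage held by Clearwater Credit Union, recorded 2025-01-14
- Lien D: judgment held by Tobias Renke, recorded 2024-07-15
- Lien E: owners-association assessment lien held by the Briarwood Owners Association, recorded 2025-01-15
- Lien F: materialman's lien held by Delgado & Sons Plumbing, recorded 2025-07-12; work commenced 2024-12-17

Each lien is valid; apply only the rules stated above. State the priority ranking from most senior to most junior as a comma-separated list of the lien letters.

Adjusting effective dates: A's effective date is 2024-02-17, when work began; F's effective date is 2024-12-17, when work began.
As an owners-association assessment lien, E is senior to every other lien.
Among the remaining liens, by effective date: A (2024-02-17), D (2024-07-15), B (2024-09-25), F (2024-12-17), C (2025-01-14).
The subordination applies — E was senior to A — so E and A swap.

A, E, D, B, F, C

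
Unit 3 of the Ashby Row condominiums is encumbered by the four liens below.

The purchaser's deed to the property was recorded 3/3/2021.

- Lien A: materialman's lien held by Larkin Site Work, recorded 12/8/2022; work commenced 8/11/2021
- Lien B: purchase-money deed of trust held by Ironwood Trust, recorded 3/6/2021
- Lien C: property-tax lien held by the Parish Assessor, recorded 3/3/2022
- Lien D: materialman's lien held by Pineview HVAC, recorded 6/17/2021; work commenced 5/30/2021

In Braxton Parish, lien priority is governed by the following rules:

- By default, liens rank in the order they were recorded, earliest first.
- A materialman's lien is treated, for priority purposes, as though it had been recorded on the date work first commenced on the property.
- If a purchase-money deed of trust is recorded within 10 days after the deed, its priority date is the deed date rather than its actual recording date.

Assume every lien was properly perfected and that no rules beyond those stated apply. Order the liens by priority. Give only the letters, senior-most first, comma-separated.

B, D, A, C

Adjusting effective dates: A is treated as recorded 8/11/2021, the work-commencement date; B relates back to the deed date 3/3/2021; D relates back to 5/30/2021 (work commenced).
By effective date, earliest first: B (3/3/2021), D (5/30/2021), A (8/11/2021), C (3/3/2022).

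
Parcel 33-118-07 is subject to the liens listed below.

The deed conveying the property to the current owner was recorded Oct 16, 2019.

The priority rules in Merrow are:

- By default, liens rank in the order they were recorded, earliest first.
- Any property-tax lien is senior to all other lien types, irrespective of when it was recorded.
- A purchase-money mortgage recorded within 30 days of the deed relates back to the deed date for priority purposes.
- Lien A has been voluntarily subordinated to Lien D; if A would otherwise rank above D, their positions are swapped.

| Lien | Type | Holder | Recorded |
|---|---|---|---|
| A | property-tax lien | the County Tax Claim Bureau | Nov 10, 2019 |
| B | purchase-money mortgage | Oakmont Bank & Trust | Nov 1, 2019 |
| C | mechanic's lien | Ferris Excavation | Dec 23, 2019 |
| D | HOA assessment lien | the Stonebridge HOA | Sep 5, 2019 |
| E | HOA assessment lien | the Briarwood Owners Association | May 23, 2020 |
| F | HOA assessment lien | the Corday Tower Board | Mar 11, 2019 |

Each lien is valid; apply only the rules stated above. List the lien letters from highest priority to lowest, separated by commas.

D, F, A, B, C, E

Effective dates after the stated exceptions: B's effective date is the deed date, Oct 16, 2019.
A is a property-tax lien and takes priority over every other lien.
Among the remaining liens, by effective date: F (Mar 11, 2019), D (Sep 5, 2019), B (Oct 16, 2019), C (Dec 23, 2019), E (May 23, 2020).
A would otherwise be senior to D, so under the subordination agreement A and D exchange positions.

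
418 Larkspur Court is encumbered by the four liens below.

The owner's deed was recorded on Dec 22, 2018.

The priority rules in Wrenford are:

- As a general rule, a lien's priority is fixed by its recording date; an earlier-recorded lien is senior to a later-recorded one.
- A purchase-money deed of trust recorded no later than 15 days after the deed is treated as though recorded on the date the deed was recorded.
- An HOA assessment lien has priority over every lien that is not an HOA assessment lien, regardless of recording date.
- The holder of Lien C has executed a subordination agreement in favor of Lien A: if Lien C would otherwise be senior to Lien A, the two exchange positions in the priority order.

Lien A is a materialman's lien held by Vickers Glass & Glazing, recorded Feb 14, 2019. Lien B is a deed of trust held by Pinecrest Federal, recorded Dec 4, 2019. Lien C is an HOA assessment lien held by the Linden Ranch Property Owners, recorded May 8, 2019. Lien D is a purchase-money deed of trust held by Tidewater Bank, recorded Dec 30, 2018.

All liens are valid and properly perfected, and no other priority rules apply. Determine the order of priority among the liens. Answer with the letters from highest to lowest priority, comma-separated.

Effective dates after the stated exceptions: D relates back to the deed date Dec 22, 2018.
C is an HOA assessment lien, so it outranks all other liens regardless of date.
The other liens, earliest effective date first: D (Dec 22, 2018), A (Feb 14, 2019), B (Dec 4, 2019).
Because C would otherwise rank above A, the subordination swaps them.

A, D, C, B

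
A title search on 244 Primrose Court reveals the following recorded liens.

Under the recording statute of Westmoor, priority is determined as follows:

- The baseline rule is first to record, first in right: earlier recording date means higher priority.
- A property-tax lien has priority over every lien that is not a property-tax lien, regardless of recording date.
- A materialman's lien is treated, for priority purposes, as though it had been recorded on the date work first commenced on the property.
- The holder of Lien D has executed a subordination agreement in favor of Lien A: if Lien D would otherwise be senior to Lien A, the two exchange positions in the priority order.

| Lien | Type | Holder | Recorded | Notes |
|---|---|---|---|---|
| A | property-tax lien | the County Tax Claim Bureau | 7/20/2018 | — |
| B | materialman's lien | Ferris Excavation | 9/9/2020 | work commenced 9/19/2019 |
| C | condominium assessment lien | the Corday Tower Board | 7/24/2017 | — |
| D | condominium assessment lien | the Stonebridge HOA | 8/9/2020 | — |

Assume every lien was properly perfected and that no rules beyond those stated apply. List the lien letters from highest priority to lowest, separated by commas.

Effective dates after the stated exceptions: B is treated as recorded 9/19/2019, the work-commencement date.
As a property-tax lien, A is senior to every other lien.
Among the remaining liens, by effective date: C (7/24/2017), B (9/19/2019), D (8/9/2020).
D is already junior to A, so the subordination agreement changes nothing.

A, C, B, D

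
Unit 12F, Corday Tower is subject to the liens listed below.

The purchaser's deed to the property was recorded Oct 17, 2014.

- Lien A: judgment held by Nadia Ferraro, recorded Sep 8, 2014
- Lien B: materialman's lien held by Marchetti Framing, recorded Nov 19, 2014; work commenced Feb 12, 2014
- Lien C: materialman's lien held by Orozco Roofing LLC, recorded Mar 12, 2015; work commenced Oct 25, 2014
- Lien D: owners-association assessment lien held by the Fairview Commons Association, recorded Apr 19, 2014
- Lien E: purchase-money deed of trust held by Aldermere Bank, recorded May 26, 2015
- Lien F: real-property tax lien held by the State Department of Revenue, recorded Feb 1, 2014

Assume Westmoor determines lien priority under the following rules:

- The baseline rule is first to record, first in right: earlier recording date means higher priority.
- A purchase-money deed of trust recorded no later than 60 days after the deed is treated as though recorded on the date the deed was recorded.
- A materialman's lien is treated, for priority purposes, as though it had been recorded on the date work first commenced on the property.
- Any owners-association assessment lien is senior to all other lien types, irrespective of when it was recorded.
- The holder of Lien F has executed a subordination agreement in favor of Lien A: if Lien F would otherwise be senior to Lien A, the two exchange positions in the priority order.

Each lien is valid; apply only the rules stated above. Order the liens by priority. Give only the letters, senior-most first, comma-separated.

First, effective dates: B's effective date is Feb 12, 2014, when work began; C's effective date is Oct 25, 2014, when work began; E missed the 60-day window (221 days after the deed), so its recording date stands.
D, as an owners-association assessment lien, has superpriority and ranks first.
The other liens, earliest effective date first: F (Feb 1, 2014), B (Feb 12, 2014), A (Sep 8, 2014), C (Oct 25, 2014), E (May 26, 2015).
F would otherwise be senior to A, so under the subordination agreement F and A exchange positions.

D, A, B, F, C, E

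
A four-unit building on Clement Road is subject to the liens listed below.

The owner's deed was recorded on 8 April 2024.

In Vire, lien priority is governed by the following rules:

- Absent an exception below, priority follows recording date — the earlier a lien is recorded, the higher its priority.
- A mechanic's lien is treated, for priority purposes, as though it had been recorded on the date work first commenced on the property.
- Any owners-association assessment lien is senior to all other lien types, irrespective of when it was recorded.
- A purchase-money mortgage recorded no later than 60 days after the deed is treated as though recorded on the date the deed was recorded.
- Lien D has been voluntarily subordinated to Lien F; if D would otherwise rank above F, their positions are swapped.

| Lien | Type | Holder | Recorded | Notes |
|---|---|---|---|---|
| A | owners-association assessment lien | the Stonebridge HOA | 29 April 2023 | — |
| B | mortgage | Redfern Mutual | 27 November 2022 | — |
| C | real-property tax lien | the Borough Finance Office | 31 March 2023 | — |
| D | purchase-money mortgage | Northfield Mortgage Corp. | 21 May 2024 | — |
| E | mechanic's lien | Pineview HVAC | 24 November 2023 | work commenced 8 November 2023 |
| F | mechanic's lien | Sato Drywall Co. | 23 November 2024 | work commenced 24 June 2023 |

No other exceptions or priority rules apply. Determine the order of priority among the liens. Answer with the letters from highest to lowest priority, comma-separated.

Adjusting effective dates: D relates back to the deed date 8 April 2024; E's effective date is 8 November 2023, when work began; F relates back to 24 June 2023 (work commenced).
A is an owners-association assessment lien, so it outranks all other liens regardless of date.
Among the remaining liens, by effective date: B (27 November 2022), C (31 March 2023), F (24 June 2023), E (8 November 2023), D (8 April 2024).
Since D is not senior to F, the subordination leaves the order unchanged.

A, B, C, F, E, D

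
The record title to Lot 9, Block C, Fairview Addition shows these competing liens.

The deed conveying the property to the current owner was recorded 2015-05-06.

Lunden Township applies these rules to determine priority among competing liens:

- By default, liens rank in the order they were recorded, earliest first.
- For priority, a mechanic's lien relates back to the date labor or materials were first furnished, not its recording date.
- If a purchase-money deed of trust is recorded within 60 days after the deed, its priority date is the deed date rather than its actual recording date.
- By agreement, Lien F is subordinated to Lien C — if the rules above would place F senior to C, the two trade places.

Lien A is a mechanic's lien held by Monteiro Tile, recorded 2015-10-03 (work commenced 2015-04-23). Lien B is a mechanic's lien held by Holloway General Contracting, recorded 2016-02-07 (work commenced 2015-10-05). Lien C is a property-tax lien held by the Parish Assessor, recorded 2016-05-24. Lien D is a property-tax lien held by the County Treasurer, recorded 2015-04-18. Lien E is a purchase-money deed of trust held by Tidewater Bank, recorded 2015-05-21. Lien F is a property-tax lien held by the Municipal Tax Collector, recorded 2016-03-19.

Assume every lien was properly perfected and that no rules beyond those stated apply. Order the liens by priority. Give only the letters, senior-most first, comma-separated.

Effective dates: A's effective date is 2015-04-23, when work began; B is treated as recorded 2015-10-05, the work-commencement date; E's effective date is the deed date, 2015-05-06.
Ordering by effective date: D (2015-04-18), A (2015-04-23), E (2015-05-06), B (2015-10-05), F (2016-03-19), C (2016-05-24).
Because F would otherwise rank above C, the subordination swaps them.

D, A, E, B, C, F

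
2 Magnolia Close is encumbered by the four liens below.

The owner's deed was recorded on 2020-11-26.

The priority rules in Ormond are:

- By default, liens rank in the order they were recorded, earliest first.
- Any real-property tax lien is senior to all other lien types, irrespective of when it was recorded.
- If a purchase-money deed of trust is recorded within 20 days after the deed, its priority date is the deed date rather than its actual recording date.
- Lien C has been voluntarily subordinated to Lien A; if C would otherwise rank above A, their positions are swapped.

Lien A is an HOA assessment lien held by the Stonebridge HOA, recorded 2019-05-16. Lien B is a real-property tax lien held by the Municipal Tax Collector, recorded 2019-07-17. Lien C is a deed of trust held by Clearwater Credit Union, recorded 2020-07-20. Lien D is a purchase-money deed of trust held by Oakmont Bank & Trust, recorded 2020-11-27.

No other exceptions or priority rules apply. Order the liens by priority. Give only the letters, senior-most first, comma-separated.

B, A, C, D

Adjusting effective dates: D relates back to the deed date 2020-11-26.
B, as a real-property tax lien, has superpriority and ranks first.
Among the remaining liens, by effective date: A (2019-05-16), C (2020-07-20), D (2020-11-26).
C already ranks below A; the subordination has no effect.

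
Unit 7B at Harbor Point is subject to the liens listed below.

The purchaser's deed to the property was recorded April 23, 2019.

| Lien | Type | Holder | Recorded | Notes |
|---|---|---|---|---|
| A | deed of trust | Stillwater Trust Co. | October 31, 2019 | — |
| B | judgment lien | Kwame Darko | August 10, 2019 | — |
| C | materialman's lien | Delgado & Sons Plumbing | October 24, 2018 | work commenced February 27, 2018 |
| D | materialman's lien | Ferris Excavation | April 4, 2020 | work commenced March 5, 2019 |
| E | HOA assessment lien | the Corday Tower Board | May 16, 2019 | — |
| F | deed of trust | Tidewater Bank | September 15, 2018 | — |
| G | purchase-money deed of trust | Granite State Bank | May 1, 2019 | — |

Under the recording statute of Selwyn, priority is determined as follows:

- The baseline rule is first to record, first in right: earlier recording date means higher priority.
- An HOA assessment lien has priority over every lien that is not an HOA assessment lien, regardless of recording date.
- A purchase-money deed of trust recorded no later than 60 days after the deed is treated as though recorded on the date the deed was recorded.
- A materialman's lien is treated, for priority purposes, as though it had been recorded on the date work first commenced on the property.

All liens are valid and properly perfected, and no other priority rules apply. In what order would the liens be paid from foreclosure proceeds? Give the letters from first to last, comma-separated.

First, effective dates: C is treated as recorded February 27, 2018, the work-commencement date; D relates back to March 5, 2019 (work commenced); G was recorded within the 60-day window, so its effective date is the deed date April 23, 2019.
E is an HOA assessment lien, so it outranks all other liens regardless of date.
The other liens, earliest effective date first: C (February 27, 2018), F (September 15, 2018), D (March 5, 2019), G (April 23, 2019), B (August 10, 2019), A (October 31, 2019).

E, C, F, D, G, B, A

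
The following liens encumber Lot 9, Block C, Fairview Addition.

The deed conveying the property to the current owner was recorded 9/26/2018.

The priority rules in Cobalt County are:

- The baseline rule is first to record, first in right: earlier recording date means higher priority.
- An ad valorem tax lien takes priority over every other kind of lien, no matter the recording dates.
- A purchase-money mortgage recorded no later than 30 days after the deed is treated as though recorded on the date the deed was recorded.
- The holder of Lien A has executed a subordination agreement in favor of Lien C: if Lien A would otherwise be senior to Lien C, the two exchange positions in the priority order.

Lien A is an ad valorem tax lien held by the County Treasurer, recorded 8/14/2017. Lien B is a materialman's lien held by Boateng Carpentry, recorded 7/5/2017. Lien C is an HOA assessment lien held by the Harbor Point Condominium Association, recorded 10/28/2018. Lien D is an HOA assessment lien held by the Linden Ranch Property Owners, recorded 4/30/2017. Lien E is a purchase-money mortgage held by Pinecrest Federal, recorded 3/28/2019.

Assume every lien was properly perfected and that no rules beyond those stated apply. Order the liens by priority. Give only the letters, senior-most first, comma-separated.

Effective dates after the stated exceptions: E was recorded 183 days after the deed, outside the 30-day window, so it keeps its recording date.
A is an ad valorem tax lien, so it outranks all other liens regardless of date.
Among the remaining liens, by effective date: D (4/30/2017), B (7/5/2017), C (10/28/2018), E (3/28/2019).
The subordination applies — A was senior to C — so A and C swap.

C, D, B, A, E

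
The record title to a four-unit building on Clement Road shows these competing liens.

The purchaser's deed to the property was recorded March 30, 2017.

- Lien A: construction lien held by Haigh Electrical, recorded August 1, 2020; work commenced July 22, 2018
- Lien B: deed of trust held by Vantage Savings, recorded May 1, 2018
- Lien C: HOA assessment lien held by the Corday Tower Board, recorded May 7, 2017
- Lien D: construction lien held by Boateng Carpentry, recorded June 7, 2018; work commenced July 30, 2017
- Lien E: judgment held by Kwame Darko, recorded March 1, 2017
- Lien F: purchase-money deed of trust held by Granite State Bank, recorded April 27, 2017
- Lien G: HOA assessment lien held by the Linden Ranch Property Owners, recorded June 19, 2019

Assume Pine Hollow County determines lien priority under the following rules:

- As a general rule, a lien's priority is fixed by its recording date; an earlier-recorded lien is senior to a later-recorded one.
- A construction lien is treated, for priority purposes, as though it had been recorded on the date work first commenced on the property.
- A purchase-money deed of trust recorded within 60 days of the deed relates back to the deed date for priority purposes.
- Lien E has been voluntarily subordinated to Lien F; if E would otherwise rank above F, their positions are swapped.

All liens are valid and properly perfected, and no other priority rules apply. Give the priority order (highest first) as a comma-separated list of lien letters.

F, E, C, D, B, A, G

Effective dates after the stated exceptions: A is treated as recorded July 22, 2018, the work-commencement date; D relates back to July 30, 2017 (work commenced); F's effective date is the deed date, March 30, 2017.
By effective date: E (March 1, 2017), F (March 30, 2017), C (May 7, 2017), D (July 30, 2017), B (May 1, 2018), A (July 22, 2018), G (June 19, 2019).
The subordination applies — E was senior to F — so E and F swap.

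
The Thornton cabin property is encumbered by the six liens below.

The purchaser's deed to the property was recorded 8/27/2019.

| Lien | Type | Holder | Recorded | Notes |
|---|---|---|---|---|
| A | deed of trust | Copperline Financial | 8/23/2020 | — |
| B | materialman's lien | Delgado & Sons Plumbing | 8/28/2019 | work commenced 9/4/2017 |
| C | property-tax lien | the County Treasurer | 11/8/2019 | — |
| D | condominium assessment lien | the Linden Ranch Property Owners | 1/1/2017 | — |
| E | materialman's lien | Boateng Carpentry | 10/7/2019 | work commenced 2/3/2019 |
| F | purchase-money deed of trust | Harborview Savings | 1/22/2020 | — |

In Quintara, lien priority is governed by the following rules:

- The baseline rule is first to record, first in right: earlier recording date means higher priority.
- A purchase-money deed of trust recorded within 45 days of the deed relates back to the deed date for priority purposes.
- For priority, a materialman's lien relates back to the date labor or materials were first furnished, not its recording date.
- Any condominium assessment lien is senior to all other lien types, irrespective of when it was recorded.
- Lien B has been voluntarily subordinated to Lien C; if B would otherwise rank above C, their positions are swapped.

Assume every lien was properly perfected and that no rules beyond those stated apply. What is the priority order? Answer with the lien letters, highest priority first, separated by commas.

D, C, E, B, F, A

Effective dates: B is treated as recorded 9/4/2017, the work-commencement date; E is treated as recorded 2/3/2019, the work-commencement date; F was recorded 148 days after the deed, outside the 45-day window, so it keeps its recording date.
D is a condominium assessment lien and takes priority over every other lien.
Among the remaining liens, by effective date: B (9/4/2017), E (2/3/2019), C (11/8/2019), F (1/22/2020), A (8/23/2020).
B would otherwise be senior to C, so under the subordination agreement B and C exchange positions.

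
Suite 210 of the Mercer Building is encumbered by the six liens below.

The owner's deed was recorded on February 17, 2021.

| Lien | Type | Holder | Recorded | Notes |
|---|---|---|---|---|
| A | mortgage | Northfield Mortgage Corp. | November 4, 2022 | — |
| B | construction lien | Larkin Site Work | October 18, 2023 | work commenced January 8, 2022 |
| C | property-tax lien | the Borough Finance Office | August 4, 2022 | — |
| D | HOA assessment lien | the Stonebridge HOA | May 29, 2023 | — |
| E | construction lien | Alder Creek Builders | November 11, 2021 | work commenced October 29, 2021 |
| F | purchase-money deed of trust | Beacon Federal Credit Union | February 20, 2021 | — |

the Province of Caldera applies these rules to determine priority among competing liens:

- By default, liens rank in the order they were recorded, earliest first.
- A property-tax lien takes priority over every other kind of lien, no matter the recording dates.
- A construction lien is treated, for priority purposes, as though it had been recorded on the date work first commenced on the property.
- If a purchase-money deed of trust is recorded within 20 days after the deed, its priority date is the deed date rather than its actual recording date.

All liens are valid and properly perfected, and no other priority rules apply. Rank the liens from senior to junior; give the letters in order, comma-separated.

Effective dates: B relates back to January 8, 2022 (work commenced); E is treated as recorded October 29, 2021, the work-commencement date; F was recorded within the 20-day window, so its effective date is the deed date February 17, 2021.
C is a property-tax lien, so it outranks all other liens regardless of date.
Remaining liens by effective date: F (February 17, 2021), E (October 29, 2021), B (January 8, 2022), A (November 4, 2022), D (May 29, 2023).

C, F, E, B, A, D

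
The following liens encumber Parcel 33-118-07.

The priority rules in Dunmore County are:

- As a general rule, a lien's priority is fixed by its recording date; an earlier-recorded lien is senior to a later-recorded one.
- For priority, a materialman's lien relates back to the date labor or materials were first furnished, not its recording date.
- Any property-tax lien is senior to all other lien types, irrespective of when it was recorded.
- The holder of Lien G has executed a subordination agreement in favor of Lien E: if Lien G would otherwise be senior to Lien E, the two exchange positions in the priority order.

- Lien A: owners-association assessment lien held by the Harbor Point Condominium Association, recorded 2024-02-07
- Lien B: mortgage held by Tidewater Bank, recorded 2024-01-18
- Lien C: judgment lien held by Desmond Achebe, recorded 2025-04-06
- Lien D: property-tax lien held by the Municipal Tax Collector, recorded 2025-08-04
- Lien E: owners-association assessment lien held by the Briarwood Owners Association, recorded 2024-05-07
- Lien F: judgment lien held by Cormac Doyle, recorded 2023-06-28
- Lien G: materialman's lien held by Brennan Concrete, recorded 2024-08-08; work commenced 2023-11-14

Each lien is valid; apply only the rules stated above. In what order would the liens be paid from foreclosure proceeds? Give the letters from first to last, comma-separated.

First, effective dates: G relates back to 2023-11-14 (work commenced).
D is a property-tax lien and takes priority over every other lien.
The other liens, earliest effective date first: F (2023-06-28), G (2023-11-14), B (2024-01-18), A (2024-02-07), E (2024-05-07), C (2025-04-06).
Because G would otherwise rank above E, the subordination swaps them.

D, F, E, B, A, G, C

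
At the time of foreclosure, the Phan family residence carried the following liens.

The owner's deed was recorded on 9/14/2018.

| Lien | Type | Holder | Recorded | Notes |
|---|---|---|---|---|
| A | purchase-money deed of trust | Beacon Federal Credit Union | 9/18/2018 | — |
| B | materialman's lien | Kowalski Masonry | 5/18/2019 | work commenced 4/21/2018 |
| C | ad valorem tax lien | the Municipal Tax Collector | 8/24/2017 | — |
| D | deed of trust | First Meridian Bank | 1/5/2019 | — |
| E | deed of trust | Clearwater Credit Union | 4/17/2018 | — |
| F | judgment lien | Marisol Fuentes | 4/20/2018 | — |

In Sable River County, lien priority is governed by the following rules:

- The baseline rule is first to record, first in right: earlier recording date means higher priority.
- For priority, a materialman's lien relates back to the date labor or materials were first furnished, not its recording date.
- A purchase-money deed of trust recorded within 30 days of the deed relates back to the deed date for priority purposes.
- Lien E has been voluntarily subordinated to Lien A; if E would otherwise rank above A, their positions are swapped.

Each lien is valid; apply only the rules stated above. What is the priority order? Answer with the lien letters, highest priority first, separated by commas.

C, A, F, B, E, D

Adjusting effective dates: A relates back to the deed date 9/14/2018; B relates back to 4/21/2018 (work commenced).
By effective date: C (8/24/2017), E (4/17/2018), F (4/20/2018), B (4/21/2018), A (9/14/2018), D (1/5/2019).
E would otherwise be senior to A, so under the subordination agreement E and A exchange positions.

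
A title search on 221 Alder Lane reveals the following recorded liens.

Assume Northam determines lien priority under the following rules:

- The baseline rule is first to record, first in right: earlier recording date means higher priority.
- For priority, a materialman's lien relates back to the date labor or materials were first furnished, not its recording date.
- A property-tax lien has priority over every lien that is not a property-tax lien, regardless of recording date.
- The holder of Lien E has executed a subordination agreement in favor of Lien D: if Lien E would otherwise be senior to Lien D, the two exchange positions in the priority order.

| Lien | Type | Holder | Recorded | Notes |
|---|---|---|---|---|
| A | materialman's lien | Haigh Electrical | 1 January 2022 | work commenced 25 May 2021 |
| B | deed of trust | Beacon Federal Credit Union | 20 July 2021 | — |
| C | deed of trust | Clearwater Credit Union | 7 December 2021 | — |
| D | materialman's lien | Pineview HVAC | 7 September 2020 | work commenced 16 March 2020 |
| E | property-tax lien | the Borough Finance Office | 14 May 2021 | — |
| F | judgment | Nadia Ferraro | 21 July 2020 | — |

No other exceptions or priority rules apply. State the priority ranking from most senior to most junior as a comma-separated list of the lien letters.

D, E, F, A, B, C

Effective dates: A relates back to 25 May 2021 (work commenced); D is treated as recorded 16 March 2020, the work-commencement date.
As a property-tax lien, E is senior to every other lien.
Ordering the rest by effective date: D (16 March 2020), F (21 July 2020), A (25 May 2021), B (20 July 2021), C (7 December 2021).
E is senior to D before the subordination, so the two trade places.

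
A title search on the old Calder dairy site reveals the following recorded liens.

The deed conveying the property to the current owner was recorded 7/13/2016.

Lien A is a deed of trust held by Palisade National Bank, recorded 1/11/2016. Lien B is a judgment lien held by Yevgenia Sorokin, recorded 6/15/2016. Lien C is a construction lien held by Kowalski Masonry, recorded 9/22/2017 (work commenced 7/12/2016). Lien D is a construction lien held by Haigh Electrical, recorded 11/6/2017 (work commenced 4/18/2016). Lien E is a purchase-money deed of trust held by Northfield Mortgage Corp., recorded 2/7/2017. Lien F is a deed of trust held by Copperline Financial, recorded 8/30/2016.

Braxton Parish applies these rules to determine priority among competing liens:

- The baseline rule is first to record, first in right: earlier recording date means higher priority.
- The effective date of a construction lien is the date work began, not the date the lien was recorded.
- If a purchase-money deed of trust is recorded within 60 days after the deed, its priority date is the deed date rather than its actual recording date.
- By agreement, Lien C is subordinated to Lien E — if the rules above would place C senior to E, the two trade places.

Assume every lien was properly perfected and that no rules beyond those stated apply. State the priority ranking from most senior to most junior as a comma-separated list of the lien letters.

Effective dates: C's effective date is 7/12/2016, when work began; D relates back to 4/18/2016 (work commenced); E was recorded 209 days after the deed, outside the 60-day window, so it keeps its recording date.
By effective date: A (1/11/2016), D (4/18/2016), B (6/15/2016), C (7/12/2016), F (8/30/2016), E (2/7/2017).
C would otherwise be senior to E, so under the subordination agreement C and E exchange positions.

A, D, B, E, F, C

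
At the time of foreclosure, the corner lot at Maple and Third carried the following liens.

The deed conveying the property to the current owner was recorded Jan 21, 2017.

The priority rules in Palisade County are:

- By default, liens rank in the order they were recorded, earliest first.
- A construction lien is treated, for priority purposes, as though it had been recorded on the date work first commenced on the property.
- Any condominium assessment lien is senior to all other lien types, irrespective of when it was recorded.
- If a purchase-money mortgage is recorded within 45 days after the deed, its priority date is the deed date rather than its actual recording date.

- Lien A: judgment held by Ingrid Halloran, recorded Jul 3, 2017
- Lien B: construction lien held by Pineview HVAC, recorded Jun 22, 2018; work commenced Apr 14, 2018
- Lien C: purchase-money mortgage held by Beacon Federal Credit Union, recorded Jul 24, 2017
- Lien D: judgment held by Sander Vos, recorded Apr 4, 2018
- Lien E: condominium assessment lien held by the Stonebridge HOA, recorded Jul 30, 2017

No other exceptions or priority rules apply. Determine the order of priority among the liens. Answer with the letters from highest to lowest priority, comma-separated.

Adjusting effective dates: B's effective date is Apr 14, 2018, when work began; C was recorded 184 days after the deed, outside the 45-day window, so it keeps its recording date.
E, as a condominium assessment lien, has superpriority and ranks first.
Ordering the rest by effective date: A (Jul 3, 2017), C (Jul 24, 2017), D (Apr 4, 2018), B (Apr 14, 2018).

E, A, C, D, B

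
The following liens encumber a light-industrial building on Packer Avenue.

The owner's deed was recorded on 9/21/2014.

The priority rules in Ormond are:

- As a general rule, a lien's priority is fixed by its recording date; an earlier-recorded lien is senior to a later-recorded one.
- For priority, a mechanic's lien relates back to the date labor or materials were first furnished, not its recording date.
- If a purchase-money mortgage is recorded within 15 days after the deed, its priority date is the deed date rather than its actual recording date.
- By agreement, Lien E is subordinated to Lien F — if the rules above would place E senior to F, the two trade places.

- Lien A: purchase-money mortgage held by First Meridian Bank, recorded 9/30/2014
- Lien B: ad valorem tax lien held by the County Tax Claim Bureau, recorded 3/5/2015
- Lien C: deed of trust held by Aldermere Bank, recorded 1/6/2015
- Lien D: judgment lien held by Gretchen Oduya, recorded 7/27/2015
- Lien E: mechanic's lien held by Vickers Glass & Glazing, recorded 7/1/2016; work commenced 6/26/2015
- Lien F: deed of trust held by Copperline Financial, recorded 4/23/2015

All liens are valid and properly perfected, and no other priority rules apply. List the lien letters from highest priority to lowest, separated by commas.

A, C, B, F, E, D

Adjusting effective dates: A's effective date is the deed date, 9/21/2014; E's effective date is 6/26/2015, when work began.
By effective date: A (9/21/2014), C (1/6/2015), B (3/5/2015), F (4/23/2015), E (6/26/2015), D (7/27/2015).
E is already junior to F, so the subordination agreement changes nothing.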